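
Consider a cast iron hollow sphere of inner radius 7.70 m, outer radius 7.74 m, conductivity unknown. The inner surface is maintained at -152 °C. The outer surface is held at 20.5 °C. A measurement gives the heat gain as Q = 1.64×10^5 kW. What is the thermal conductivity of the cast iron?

k = 50.8 W/m·K

ΣR = ΔT/Q = |-152 − 20.5|/1.64×10^8 = 1.052×10^-6 K/W
(1/r₁−1/r₂)/(4πk) = 1.052×10^-6 ⇒ k = 6.712×10^-4/(4π·1.052×10^-6) = 50.8 W/m·K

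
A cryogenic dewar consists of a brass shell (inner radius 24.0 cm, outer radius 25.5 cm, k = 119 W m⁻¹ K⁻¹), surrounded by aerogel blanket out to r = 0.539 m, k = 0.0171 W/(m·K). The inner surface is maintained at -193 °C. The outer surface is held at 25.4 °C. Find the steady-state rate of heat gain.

Treat each layer as a resistance in series:
  R_brass = (1/0.240 − 1/0.255)/(4πk) = 0.2451/(4π·119) = 1.639×10^-4 K/W
  R_aerogel blanket = (1/0.255 − 1/0.539)/(4πk) = 2.066/(4π·0.0171) = 9.616 K/W
ΣR = 1.639×10^-4 + 9.616 = 9.616 K/W
Q = ΔT/ΣR = (-193 °C − 25.4 °C)/9.616 = -22.7 W
(Negative Q ⇒ heat flows inward; heat gain = 22.7 W.)

Q = 22.7 W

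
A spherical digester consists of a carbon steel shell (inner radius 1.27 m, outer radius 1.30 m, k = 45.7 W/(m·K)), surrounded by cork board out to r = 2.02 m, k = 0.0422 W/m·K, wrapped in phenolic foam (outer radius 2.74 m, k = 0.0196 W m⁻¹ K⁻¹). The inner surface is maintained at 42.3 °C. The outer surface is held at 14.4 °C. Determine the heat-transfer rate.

Q = 26.7 W

Resistance network (inner→outer):
  R_carbon steel = (1/1.27 − 1/1.30)/(4πk) = 0.01817/(4π·45.7) = 3.164×10^-5 K/W
  R_cork board = (1/1.30 − 1/2.02)/(4πk) = 0.2742/(4π·0.0422) = 0.5170 K/W
  R_phenolic foam = (1/2.02 − 1/2.74)/(4πk) = 0.1301/(4π·0.0196) = 0.5282 K/W
ΣR = 3.164×10^-5 + 0.5170 + 0.5282 = 1.045 K/W
Q = ΔT/ΣR = (42.3 °C − 14.4 °C)/1.045 = 26.7 W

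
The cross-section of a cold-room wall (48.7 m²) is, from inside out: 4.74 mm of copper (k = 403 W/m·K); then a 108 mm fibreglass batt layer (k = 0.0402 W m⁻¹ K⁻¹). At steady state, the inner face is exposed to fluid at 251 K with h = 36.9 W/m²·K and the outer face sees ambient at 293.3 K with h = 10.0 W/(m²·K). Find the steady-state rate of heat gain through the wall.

Resistance network (inner→outer):
  R_conv,in = 1/(hA) = 1/(36.9·48.7) = 5.565×10^-4 K/W
  R_copper = L/(kA) = 0.00474/(403·48.7) = 2.415×10^-7 K/W
  R_fibreglass batt = L/(kA) = 0.108/(0.0402·48.7) = 0.05517 K/W
  R_conv,out = 1/(hA) = 1/(10.0·48.7) = 0.002053 K/W
ΣR = 5.565×10^-4 + 2.415×10^-7 + 0.05517 + 0.002053 = 0.05778 K/W
Q = ΔT/ΣR = (251 K − 293.3 K)/0.05778 = -732 W
(Negative Q ⇒ heat flows inward; heat gain = 732 W.)

Q = 732 W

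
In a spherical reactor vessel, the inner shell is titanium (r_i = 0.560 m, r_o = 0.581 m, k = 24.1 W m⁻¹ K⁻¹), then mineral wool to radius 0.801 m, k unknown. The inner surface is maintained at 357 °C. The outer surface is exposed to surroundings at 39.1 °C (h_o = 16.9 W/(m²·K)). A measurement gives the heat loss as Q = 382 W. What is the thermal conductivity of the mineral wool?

k = 0.0456 W/m·K

ΣR = ΔT/Q = |357 − 39.1|/382 = 0.8322 K/W
Known resistances:
  R_titanium = (1/0.560 − 1/0.581)/(4πk) = 0.06454/(4π·24.1) = 2.131×10^-4 K/W
  R_conv,out = 1/(4πr²h) = 1/(4π·0.801²·16.9) = 0.007339 K/W
R_mineral wool = ΣR − ΣR_known = 0.8322 − 0.007552 = 0.8246 K/W
(1/r₁−1/r₂)/(4πk) = 0.8246 ⇒ k = 0.4727/(4π·0.8246) = 0.0456 W/m·K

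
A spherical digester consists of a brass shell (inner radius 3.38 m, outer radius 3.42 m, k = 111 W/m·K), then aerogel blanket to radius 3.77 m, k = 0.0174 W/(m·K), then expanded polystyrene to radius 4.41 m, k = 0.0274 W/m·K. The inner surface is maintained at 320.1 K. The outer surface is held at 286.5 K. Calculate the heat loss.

Q = 142 W

Series thermal resistances, inner to outer:
  R_brass = (1/3.38 − 1/3.42)/(4πk) = 0.003460/(4π·111) = 2.481×10^-6 K/W
  R_aerogel blanket = (1/3.42 − 1/3.77)/(4πk) = 0.02715/(4π·0.0174) = 0.1241 K/W
  R_expanded polystyrene = (1/3.77 − 1/4.41)/(4πk) = 0.03849/(4π·0.0274) = 0.1118 K/W
ΣR = 2.481×10^-6 + 0.1241 + 0.1118 = 0.2359 K/W
Q = ΔT/ΣR = (320.1 K − 286.5 K)/0.2359 = 142 W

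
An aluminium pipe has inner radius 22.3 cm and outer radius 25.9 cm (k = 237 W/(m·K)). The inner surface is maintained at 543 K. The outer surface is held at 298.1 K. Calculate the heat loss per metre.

Q' = 2πk·ΔT/ln(r₂/r₁) = 2π × 237 × 244.9 / ln(0.259/0.223) = 2.44×10^6 W/m

Q' = 2.44×10^6 W/m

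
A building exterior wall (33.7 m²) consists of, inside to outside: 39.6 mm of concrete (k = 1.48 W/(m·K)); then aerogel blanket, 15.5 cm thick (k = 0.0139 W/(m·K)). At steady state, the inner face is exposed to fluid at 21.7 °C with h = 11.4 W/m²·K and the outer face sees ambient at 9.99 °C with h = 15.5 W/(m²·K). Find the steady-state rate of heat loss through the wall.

Q = 34.8 W

Resistance network (inner→outer):
  R_conv,in = 1/(hA) = 1/(11.4·33.7) = 0.002603 K/W
  R_concrete = L/(kA) = 0.0396/(1.48·33.7) = 7.940×10^-4 K/W
  R_aerogel blanket = L/(kA) = 0.155/(0.0139·33.7) = 0.3309 K/W
  R_conv,out = 1/(hA) = 1/(15.5·33.7) = 0.001914 K/W
ΣR = 0.002603 + 7.940×10^-4 + 0.3309 + 0.001914 = 0.3362 K/W
Q = ΔT/ΣR = (21.7 °C − 9.99 °C)/0.3362 = 34.8 W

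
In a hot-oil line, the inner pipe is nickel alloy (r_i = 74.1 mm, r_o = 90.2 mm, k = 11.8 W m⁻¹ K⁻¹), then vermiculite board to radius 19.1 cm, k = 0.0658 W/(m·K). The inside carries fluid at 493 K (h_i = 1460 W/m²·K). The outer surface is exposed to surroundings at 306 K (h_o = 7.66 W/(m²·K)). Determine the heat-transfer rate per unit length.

Q' = 97.0 W/m

Resistance network (inner→outer):
  R'_conv,in = 1/(2πr h) = 1/(2π·0.0741·1460) = 0.001471 m·K/W
  R'_nickel alloy = ln(0.0902/0.0741)/(2πk) = 0.1966/(2π·11.8) = 0.002652 m·K/W
  R'_vermiculite board = ln(0.191/0.0902)/(2πk) = 0.7502/(2π·0.0658) = 1.815 m·K/W
  R'_conv,out = 1/(2πr h) = 1/(2π·0.191·7.66) = 0.1088 m·K/W
ΣR = 0.001471 + 0.002652 + 1.815 + 0.1088 = 1.928 m·K/W
Q' = ΔT/ΣR = (493 K − 306 K)/1.928 = 97.0 W/m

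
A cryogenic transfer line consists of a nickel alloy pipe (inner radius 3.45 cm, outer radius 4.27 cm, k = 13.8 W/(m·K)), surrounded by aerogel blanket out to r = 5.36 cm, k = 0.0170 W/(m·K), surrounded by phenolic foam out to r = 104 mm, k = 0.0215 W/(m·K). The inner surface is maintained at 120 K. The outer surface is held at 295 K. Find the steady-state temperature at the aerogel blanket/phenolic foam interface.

Treat each layer as a resistance in series:
  R'_nickel alloy = ln(0.0427/0.0345)/(2πk) = 0.2132/(2π·13.8) = 0.002459 m·K/W
  R'_aerogel blanket = ln(0.0536/0.0427)/(2πk) = 0.2274/(2π·0.0170) = 2.128 m·K/W
  R'_phenolic foam = ln(0.104/0.0536)/(2πk) = 0.6628/(2π·0.0215) = 4.907 m·K/W
ΣR = 0.002459 + 2.128 + 4.907 = 7.037 m·K/W
Q' = ΔT/ΣR = (120 K − 295 K)/7.037 = -24.87 W/m
From the inner boundary to the aerogel blanket/phenolic foam interface, ΣR_partial = 2.130 m·K/W.
T_interface = T_in − Q'·ΣR_partial = 120 K − (-24.87)(2.130) = 173 K

T = 173 K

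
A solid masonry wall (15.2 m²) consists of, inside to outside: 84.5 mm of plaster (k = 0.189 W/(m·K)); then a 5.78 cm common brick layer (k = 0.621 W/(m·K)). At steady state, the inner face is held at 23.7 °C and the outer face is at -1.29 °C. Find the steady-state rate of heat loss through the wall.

Treat each layer as a resistance in series:
  R_plaster = L/(kA) = 0.0845/(0.189·15.2) = 0.02941 K/W
  R_common brick = L/(kA) = 0.0578/(0.621·15.2) = 0.006123 K/W
ΣR = 0.02941 + 0.006123 = 0.03553 K/W
Q = ΔT/ΣR = (23.7 °C − -1.29 °C)/0.03553 = 703 W

Q = 703 W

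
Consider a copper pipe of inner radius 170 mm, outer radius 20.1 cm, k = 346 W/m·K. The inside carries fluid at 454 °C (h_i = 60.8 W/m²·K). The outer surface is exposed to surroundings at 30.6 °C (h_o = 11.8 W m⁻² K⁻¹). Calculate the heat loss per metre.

Treat each layer as a resistance in series:
  R'_conv,in = 1/(2πr h) = 1/(2π·0.170·60.8) = 0.01540 m·K/W
  R'_copper = ln(0.201/0.170)/(2πk) = 0.1675/(2π·346) = 7.705×10^-5 m·K/W
  R'_conv,out = 1/(2πr h) = 1/(2π·0.201·11.8) = 0.06710 m·K/W
ΣR = 0.01540 + 7.705×10^-5 + 0.06710 = 0.08258 m·K/W
Q' = ΔT/ΣR = (454 °C − 30.6 °C)/0.08258 = 5130 W/m

Q' = 5130 W/m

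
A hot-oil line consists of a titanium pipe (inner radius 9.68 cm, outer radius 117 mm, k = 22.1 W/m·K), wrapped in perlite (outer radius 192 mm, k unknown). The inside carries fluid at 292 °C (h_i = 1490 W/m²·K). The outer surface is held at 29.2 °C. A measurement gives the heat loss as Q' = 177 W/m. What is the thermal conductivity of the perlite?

ΣR = ΔT/Q' = |292 − 29.2|/177 = 1.485 m·K/W
Known resistances:
  R'_conv,in = 1/(2πr h) = 1/(2π·0.0968·1490) = 0.001103 m·K/W
  R'_titanium = ln(0.117/0.0968)/(2πk) = 0.1895/(2π·22.1) = 0.001365 m·K/W
R_perlite = ΣR − ΣR_known = 1.485 − 0.002468 = 1.483 m·K/W
ln(r₂/r₁)/(2πk) = 1.483 ⇒ k = 0.4953/(2π·1.483) = 0.0532 W/m·K

k = 0.0532 W/m·K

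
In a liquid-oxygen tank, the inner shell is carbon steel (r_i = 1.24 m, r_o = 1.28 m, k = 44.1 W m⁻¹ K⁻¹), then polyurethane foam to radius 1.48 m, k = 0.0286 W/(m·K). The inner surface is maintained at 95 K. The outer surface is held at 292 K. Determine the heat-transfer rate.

Q = 671 W

Resistance network (inner→outer):
  R_carbon steel = (1/1.24 − 1/1.28)/(4πk) = 0.02520/(4π·44.1) = 4.548×10^-5 K/W
  R_polyurethane foam = (1/1.28 − 1/1.48)/(4πk) = 0.1056/(4π·0.0286) = 0.2938 K/W
ΣR = 4.548×10^-5 + 0.2938 = 0.2938 K/W
Q = ΔT/ΣR = (95 K − 292 K)/0.2938 = -671 W
(Negative Q ⇒ heat flows inward; heat gain = 671 W.)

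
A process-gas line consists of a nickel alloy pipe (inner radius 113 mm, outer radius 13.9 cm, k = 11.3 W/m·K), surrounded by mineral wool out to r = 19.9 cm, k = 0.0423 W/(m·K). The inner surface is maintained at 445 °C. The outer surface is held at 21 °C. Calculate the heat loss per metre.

Resistance network (inner→outer):
  R'_nickel alloy = ln(0.139/0.113)/(2πk) = 0.2071/(2π·11.3) = 0.002917 m·K/W
  R'_mineral wool = ln(0.199/0.139)/(2πk) = 0.3588/(2π·0.0423) = 1.350 m·K/W
ΣR = 0.002917 + 1.350 = 1.353 m·K/W
Q' = ΔT/ΣR = (445 °C − 21 °C)/1.353 = 313 W/m

Q' = 313 W/m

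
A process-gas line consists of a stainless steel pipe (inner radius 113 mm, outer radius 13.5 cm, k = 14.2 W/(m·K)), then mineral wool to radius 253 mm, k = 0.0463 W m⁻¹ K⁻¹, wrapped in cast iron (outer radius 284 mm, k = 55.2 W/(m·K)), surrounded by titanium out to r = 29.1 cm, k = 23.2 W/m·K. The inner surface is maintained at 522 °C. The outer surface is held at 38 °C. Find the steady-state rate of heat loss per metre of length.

Q' = 224 W/m

Series thermal resistances, inner to outer:
  R'_stainless steel = ln(0.135/0.113)/(2πk) = 0.1779/(2π·14.2) = 0.001994 m·K/W
  R'_mineral wool = ln(0.253/0.135)/(2πk) = 0.6281/(2π·0.0463) = 2.159 m·K/W
  R'_cast iron = ln(0.284/0.253)/(2πk) = 0.1156/(2π·55.2) = 3.333×10^-4 m·K/W
  R'_titanium = ln(0.291/0.284)/(2πk) = 0.02435/(2π·23.2) = 1.670×10^-4 m·K/W
ΣR = 0.001994 + 2.159 + 3.333×10^-4 + 1.670×10^-4 = 2.161 m·K/W
Q' = ΔT/ΣR = (522 °C − 38 °C)/2.161 = 224 W/m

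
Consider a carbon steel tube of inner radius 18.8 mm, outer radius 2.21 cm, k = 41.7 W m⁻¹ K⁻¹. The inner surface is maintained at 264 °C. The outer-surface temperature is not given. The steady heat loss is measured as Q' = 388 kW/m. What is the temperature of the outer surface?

Sum the resistances:
  R'_carbon steel = ln(0.0221/0.0188)/(2πk) = 0.1617/(2π·41.7) = 6.172×10^-4 m·K/W
ΣR = 6.172×10^-4 m·K/W
ΔT = Q'·ΣR = 3.88×10^5 × 6.172×10^-4 = 239.5 K
Heat flows outward, so T_out = T_in − ΔT = 264 − 239.5 = 24.5 °C

T_out = 24.5 °C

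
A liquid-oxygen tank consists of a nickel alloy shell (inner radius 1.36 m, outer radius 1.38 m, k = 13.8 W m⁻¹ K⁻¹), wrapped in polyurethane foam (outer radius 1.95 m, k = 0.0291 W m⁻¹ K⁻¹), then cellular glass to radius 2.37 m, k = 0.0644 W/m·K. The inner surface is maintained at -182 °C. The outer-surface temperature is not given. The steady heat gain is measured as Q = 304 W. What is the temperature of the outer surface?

Series resistances:
  R_nickel alloy = (1/1.36 − 1/1.38)/(4πk) = 0.01066/(4π·13.8) = 6.145×10^-5 K/W
  R_polyurethane foam = (1/1.38 − 1/1.95)/(4πk) = 0.2118/(4π·0.0291) = 0.5792 K/W
  R_cellular glass = (1/1.95 − 1/2.37)/(4πk) = 0.09088/(4π·0.0644) = 0.1123 K/W
ΣR = 0.6916 K/W
ΔT = Q·ΣR = 304 × 0.6916 = 210.2 K
Heat flows inward, so T_out = T_in + ΔT = -182 + 210.2 = 28.2 °C

T_out = 28.2 °C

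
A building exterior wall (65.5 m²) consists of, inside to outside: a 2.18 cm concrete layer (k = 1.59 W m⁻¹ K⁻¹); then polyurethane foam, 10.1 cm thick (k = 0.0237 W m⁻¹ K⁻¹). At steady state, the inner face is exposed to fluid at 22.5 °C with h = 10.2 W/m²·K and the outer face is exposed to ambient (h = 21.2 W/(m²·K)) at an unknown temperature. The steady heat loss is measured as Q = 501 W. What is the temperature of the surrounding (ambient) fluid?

T_out = -11.3 °C

Series resistances:
  R_conv,in = 1/(hA) = 1/(10.2·65.5) = 0.001497 K/W
  R_concrete = L/(kA) = 0.0218/(1.59·65.5) = 2.093×10^-4 K/W
  R_polyurethane foam = L/(kA) = 0.101/(0.0237·65.5) = 0.06506 K/W
  R_conv,out = 1/(hA) = 1/(21.2·65.5) = 7.201×10^-4 K/W
ΣR = 0.06749 K/W
ΔT = Q·ΣR = 501 × 0.06749 = 33.81 K
Heat flows outward, so T_out = T_in − ΔT = 22.5 − 33.81 = -11.3 °C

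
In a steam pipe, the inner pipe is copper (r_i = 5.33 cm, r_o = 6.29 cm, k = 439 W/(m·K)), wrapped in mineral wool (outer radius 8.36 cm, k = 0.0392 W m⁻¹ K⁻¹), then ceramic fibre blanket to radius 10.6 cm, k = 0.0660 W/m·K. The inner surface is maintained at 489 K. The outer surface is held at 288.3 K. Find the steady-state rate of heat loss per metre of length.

Q' = 116 W/m

Treat each layer as a resistance in series:
  R'_copper = ln(0.0629/0.0533)/(2πk) = 0.1656/(2π·439) = 6.004×10^-5 m·K/W
  R'_mineral wool = ln(0.0836/0.0629)/(2πk) = 0.2845/(2π·0.0392) = 1.155 m·K/W
  R'_ceramic fibre blanket = ln(0.106/0.0836)/(2πk) = 0.2374/(2π·0.0660) = 0.5725 m·K/W
ΣR = 6.004×10^-5 + 1.155 + 0.5725 = 1.728 m·K/W
Q' = ΔT/ΣR = (489 K − 288.3 K)/1.728 = 116 W/m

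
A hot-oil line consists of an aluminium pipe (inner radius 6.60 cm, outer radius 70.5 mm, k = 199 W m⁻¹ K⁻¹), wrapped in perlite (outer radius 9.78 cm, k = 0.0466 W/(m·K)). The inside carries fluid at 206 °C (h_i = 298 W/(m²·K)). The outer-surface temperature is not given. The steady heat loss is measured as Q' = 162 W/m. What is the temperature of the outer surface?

T_out = 23.6 °C

Sum the resistances:
  R'_conv,in = 1/(2πr h) = 1/(2π·0.0660·298) = 0.008092 m·K/W
  R'_aluminium = ln(0.0705/0.0660)/(2πk) = 0.06596/(2π·199) = 5.275×10^-5 m·K/W
  R'_perlite = ln(0.0978/0.0705)/(2πk) = 0.3273/(2π·0.0466) = 1.118 m·K/W
ΣR = 1.126 m·K/W
ΔT = Q'·ΣR = 162 × 1.126 = 182.4 K
Heat flows outward, so T_out = T_in − ΔT = 206 − 182.4 = 23.6 °C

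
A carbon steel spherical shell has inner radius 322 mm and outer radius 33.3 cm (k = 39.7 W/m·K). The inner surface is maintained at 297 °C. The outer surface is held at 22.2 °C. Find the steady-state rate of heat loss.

Q = 1340 kW

Q = 4πk·ΔT/(1/r₁ − 1/r₂) = 4π × 39.7 × 274.8 / (1/0.322 − 1/0.333) = 1.34×10^6 W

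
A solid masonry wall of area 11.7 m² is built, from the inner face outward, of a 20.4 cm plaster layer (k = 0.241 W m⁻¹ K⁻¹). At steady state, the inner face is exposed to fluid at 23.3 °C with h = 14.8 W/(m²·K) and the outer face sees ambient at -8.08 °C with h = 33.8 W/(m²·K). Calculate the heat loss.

Q = 389 W

Series thermal resistances, inner to outer:
  R_conv,in = 1/(hA) = 1/(14.8·11.7) = 0.005775 K/W
  R_plaster = L/(kA) = 0.204/(0.241·11.7) = 0.07235 K/W
  R_conv,out = 1/(hA) = 1/(33.8·11.7) = 0.002529 K/W
ΣR = 0.005775 + 0.07235 + 0.002529 = 0.08065 K/W
Q = ΔT/ΣR = (23.3 °C − -8.08 °C)/0.08065 = 389 W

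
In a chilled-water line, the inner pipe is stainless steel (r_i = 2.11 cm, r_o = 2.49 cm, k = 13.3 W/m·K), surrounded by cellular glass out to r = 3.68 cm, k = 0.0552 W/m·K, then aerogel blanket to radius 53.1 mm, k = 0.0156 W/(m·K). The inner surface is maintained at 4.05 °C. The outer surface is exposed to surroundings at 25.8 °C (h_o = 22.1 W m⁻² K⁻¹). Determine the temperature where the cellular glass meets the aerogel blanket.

T = 8.95 °C

Treat each layer as a resistance in series:
  R'_stainless steel = ln(0.0249/0.0211)/(2πk) = 0.1656/(2π·13.3) = 0.001982 m·K/W
  R'_cellular glass = ln(0.0368/0.0249)/(2πk) = 0.3906/(2π·0.0552) = 1.126 m·K/W
  R'_aerogel blanket = ln(0.0531/0.0368)/(2πk) = 0.3667/(2π·0.0156) = 3.741 m·K/W
  R'_conv,out = 1/(2πr h) = 1/(2π·0.0531·22.1) = 0.1356 m·K/W
ΣR = 0.001982 + 1.126 + 3.741 + 0.1356 = 5.005 m·K/W
Q' = ΔT/ΣR = (4.05 °C − 25.8 °C)/5.005 = -4.346 W/m
From the inner boundary to the cellular glass/aerogel blanket interface, ΣR_partial = 1.128 m·K/W.
T_interface = T_in − Q'·ΣR_partial = 4.05 °C − (-4.346)(1.128) = 8.95 °C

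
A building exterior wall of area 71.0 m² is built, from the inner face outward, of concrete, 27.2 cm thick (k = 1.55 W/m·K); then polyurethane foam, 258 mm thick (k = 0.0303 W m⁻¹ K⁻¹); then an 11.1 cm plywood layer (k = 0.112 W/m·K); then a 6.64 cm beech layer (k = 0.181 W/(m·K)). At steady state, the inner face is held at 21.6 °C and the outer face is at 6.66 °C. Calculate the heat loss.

Series thermal resistances, inner to outer:
  R_concrete = L/(kA) = 0.272/(1.55·71.0) = 0.002472 K/W
  R_polyurethane foam = L/(kA) = 0.258/(0.0303·71.0) = 0.1199 K/W
  R_plywood = L/(kA) = 0.111/(0.112·71.0) = 0.01396 K/W
  R_beech = L/(kA) = 0.0664/(0.181·71.0) = 0.005167 K/W
ΣR = 0.002472 + 0.1199 + 0.01396 + 0.005167 = 0.1415 K/W
Q = ΔT/ΣR = (21.6 °C − 6.66 °C)/0.1415 = 106 W

Q = 106 W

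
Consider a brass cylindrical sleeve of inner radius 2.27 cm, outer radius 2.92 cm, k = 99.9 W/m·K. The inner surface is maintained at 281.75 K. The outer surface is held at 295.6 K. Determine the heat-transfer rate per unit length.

Q' = 2πk·ΔT/ln(r₂/r₁) = 2π × 99.9 × 13.85 / ln(0.0292/0.0227) = 34500 W/m

Q' = 34500 W/m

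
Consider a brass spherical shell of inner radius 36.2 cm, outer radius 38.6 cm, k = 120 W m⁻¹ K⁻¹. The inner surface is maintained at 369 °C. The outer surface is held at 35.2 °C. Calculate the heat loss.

Q = 4πk·ΔT/(1/r₁ − 1/r₂) = 4π × 120 × 333.8 / (1/0.362 − 1/0.386) = 2.93×10^6 W

Q = 2930 kW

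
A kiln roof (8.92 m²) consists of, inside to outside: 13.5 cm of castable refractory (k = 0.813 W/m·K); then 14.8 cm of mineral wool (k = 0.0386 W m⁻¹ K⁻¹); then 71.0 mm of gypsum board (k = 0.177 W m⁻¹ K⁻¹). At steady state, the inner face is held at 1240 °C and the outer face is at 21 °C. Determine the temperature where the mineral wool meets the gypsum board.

T = 132 °C

Treat each layer as a resistance in series:
  R_castable refractory = L/(kA) = 0.135/(0.813·8.92) = 0.01862 K/W
  R_mineral wool = L/(kA) = 0.148/(0.0386·8.92) = 0.4298 K/W
  R_gypsum board = L/(kA) = 0.0710/(0.177·8.92) = 0.04497 K/W
ΣR = 0.01862 + 0.4298 + 0.04497 = 0.4934 K/W
Q = ΔT/ΣR = (1240 °C − 21 °C)/0.4934 = 2471 W
From the inner boundary to the mineral wool/gypsum board interface, ΣR_partial = 0.4484 K/W.
T_interface = T_in − Q·ΣR_partial = 1240 °C − (2471)(0.4484) = 132 °C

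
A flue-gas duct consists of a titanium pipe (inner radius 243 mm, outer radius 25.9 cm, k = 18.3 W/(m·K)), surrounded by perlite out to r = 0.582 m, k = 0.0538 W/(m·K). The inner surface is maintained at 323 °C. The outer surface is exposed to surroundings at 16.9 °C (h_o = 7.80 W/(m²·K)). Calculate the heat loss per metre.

Treat each layer as a resistance in series:
  R'_titanium = ln(0.259/0.243)/(2πk) = 0.06377/(2π·18.3) = 5.546×10^-4 m·K/W
  R'_perlite = ln(0.582/0.259)/(2πk) = 0.8096/(2π·0.0538) = 2.395 m·K/W
  R'_conv,out = 1/(2πr h) = 1/(2π·0.582·7.80) = 0.03506 m·K/W
ΣR = 5.546×10^-4 + 2.395 + 0.03506 = 2.431 m·K/W
Q' = ΔT/ΣR = (323 °C − 16.9 °C)/2.431 = 126 W/m

Q' = 126 W/m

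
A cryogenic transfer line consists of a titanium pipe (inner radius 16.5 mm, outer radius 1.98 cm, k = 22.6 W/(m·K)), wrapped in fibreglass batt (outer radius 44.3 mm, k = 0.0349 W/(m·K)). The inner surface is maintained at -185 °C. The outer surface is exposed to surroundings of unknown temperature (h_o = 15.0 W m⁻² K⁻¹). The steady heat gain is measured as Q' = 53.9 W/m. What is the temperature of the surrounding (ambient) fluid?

T_out = 25.9 °C

Sum the resistances:
  R'_titanium = ln(0.0198/0.0165)/(2πk) = 0.1823/(2π·22.6) = 0.001284 m·K/W
  R'_fibreglass batt = ln(0.0443/0.0198)/(2πk) = 0.8053/(2π·0.0349) = 3.672 m·K/W
  R'_conv,out = 1/(2πr h) = 1/(2π·0.0443·15.0) = 0.2395 m·K/W
ΣR = 3.913 m·K/W
ΔT = Q'·ΣR = 53.9 × 3.913 = 210.9 K
Heat flows inward, so T_out = T_in + ΔT = -185 + 210.9 = 25.9 °C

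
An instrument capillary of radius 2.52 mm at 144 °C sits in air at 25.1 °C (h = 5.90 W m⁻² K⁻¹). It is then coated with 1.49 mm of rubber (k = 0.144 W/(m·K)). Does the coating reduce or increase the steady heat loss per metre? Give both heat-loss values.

increases: 11.1 → 16.4 W/m

Critical radius for a cylinder: r_cr = k/h = 0.0244 m = 2.44 cm.
Outer radius after coating: r₂ = 0.00252 + 0.00149 = 0.00401 m.
Since r₁ < r_cr and r₂ ≤ r_cr, the coating moves toward the maximum at r_cr — heat loss rises.
Bare: R = 1/(2πr₁h) = 10.70 m·K/W; Q = 118.9/10.70 = 11.1 W/m.
Coated: R = R_cond + R_conv = 7.240 m·K/W; Q = 118.9/7.240 = 16.4 W/m.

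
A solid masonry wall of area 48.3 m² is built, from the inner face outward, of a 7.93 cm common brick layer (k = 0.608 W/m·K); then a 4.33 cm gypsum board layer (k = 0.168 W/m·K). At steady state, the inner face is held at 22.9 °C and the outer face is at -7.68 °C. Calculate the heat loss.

Series thermal resistances, inner to outer:
  R_common brick = L/(kA) = 0.0793/(0.608·48.3) = 0.002700 K/W
  R_gypsum board = L/(kA) = 0.0433/(0.168·48.3) = 0.005336 K/W
ΣR = 0.002700 + 0.005336 = 0.008036 K/W
Q = ΔT/ΣR = (22.9 °C − -7.68 °C)/0.008036 = 3810 W

Q = 3.81 kW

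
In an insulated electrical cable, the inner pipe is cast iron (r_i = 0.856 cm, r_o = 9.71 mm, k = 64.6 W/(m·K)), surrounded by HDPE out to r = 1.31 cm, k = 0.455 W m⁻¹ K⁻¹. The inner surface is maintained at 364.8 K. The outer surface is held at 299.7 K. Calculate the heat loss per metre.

Resistance network (inner→outer):
  R'_cast iron = ln(0.00971/0.00856)/(2πk) = 0.1261/(2π·64.6) = 3.106×10^-4 m·K/W
  R'_HDPE = ln(0.0131/0.00971)/(2πk) = 0.2995/(2π·0.455) = 0.1047 m·K/W
ΣR = 3.106×10^-4 + 0.1047 = 0.1050 m·K/W
Q' = ΔT/ΣR = (364.8 K − 299.7 K)/0.1050 = 620 W/m

Q' = 620 W/m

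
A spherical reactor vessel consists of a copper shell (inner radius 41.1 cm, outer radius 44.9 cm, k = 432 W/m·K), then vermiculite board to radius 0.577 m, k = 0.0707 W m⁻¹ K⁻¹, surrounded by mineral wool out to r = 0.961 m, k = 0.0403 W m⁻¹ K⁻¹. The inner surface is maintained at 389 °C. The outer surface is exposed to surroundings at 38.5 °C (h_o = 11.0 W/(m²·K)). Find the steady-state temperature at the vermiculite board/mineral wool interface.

T = 288 °C

Series thermal resistances, inner to outer:
  R_copper = (1/0.411 − 1/0.449)/(4πk) = 0.2059/(4π·432) = 3.793×10^-5 K/W
  R_vermiculite board = (1/0.449 − 1/0.577)/(4πk) = 0.4941/(4π·0.0707) = 0.5561 K/W
  R_mineral wool = (1/0.577 − 1/0.961)/(4πk) = 0.6925/(4π·0.0403) = 1.367 K/W
  R_conv,out = 1/(4πr²h) = 1/(4π·0.961²·11.0) = 0.007833 K/W
ΣR = 3.793×10^-5 + 0.5561 + 1.367 + 0.007833 = 1.931 K/W
Q = ΔT/ΣR = (389 °C − 38.5 °C)/1.931 = 181.5 W
From the inner boundary to the vermiculite board/mineral wool interface, ΣR_partial = 0.5561 K/W.
T_interface = T_in − Q·ΣR_partial = 389 °C − (181.5)(0.5561) = 288 °C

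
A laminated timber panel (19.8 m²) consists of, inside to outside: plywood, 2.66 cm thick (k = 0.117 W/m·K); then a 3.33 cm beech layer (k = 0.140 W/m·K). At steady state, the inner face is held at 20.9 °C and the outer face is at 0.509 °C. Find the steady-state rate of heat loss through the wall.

Treat each layer as a resistance in series:
  R_plywood = L/(kA) = 0.0266/(0.117·19.8) = 0.01148 K/W
  R_beech = L/(kA) = 0.0333/(0.140·19.8) = 0.01201 K/W
ΣR = 0.01148 + 0.01201 = 0.02349 K/W
Q = ΔT/ΣR = (20.9 °C − 0.509 °C)/0.02349 = 868 W

Q = 868 W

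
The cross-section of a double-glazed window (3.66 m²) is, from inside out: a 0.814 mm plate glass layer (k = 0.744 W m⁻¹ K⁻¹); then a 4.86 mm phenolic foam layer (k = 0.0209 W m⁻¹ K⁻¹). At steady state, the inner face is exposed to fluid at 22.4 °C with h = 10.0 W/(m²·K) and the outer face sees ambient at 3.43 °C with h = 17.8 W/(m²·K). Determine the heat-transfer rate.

Treat each layer as a resistance in series:
  R_conv,in = 1/(hA) = 1/(10.0·3.66) = 0.02732 K/W
  R_plate glass = L/(kA) = 8.14×10^-4/(0.744·3.66) = 2.989×10^-4 K/W
  R_phenolic foam = L/(kA) = 0.00486/(0.0209·3.66) = 0.06353 K/W
  R_conv,out = 1/(hA) = 1/(17.8·3.66) = 0.01535 K/W
ΣR = 0.02732 + 2.989×10^-4 + 0.06353 + 0.01535 = 0.1065 K/W
Q = ΔT/ΣR = (22.4 °C − 3.43 °C)/0.1065 = 178 W

Q = 178 W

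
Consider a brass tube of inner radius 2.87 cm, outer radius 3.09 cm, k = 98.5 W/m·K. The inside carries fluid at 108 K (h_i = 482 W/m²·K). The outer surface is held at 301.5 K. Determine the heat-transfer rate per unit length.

Q' = 16600 W/m

Series thermal resistances, inner to outer:
  R'_conv,in = 1/(2πr h) = 1/(2π·0.0287·482) = 0.01151 m·K/W
  R'_brass = ln(0.0309/0.0287)/(2πk) = 0.07386/(2π·98.5) = 1.193×10^-4 m·K/W
ΣR = 0.01151 + 1.193×10^-4 = 0.01163 m·K/W
Q' = ΔT/ΣR = (108 K − 301.5 K)/0.01163 = -16600 W/m
(Negative Q' ⇒ heat flows inward; heat gain = 16600 W/m.)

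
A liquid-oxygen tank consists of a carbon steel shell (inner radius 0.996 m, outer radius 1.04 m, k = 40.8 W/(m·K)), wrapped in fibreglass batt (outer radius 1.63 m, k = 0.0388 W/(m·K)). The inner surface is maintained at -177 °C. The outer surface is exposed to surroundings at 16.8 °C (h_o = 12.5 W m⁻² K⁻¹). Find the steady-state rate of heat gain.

Resistance network (inner→outer):
  R_carbon steel = (1/0.996 − 1/1.04)/(4πk) = 0.04248/(4π·40.8) = 8.285×10^-5 K/W
  R_fibreglass batt = (1/1.04 − 1/1.63)/(4πk) = 0.3480/(4π·0.0388) = 0.7138 K/W
  R_conv,out = 1/(4πr²h) = 1/(4π·1.63²·12.5) = 0.002396 K/W
ΣR = 8.285×10^-5 + 0.7138 + 0.002396 = 0.7163 K/W
Q = ΔT/ΣR = (-177 °C − 16.8 °C)/0.7163 = -271 W
(Negative Q ⇒ heat flows inward; heat gain = 271 W.)

Q = 271 W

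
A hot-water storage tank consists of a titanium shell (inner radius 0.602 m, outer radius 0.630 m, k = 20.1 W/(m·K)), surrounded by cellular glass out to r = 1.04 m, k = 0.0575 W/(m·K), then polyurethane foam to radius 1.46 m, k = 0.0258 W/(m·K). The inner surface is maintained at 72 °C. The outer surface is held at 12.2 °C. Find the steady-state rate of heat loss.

Resistance network (inner→outer):
  R_titanium = (1/0.602 − 1/0.630)/(4πk) = 0.07383/(4π·20.1) = 2.923×10^-4 K/W
  R_cellular glass = (1/0.630 − 1/1.04)/(4πk) = 0.6258/(4π·0.0575) = 0.8660 K/W
  R_polyurethane foam = (1/1.04 − 1/1.46)/(4πk) = 0.2766/(4π·0.0258) = 0.8532 K/W
ΣR = 2.923×10^-4 + 0.8660 + 0.8532 = 1.719 K/W
Q = ΔT/ΣR = (72 °C − 12.2 °C)/1.719 = 34.8 W

Q = 34.8 W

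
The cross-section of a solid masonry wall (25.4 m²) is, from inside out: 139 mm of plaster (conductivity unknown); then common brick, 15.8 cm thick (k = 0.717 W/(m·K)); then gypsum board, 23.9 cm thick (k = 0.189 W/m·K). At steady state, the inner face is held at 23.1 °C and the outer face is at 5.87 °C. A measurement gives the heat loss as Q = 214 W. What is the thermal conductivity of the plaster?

ΣR = ΔT/Q = |23.1 − 5.87|/214 = 0.08051 K/W
Known resistances:
  R_common brick = L/(kA) = 0.158/(0.717·25.4) = 0.008676 K/W
  R_gypsum board = L/(kA) = 0.239/(0.189·25.4) = 0.04979 K/W
R_plaster = ΣR − ΣR_known = 0.08051 − 0.05847 = 0.02204 K/W
L/(kA) = 0.02204 ⇒ k = 0.139/(0.02204·25.4) = 0.248 W/m·K

k = 0.248 W/m·K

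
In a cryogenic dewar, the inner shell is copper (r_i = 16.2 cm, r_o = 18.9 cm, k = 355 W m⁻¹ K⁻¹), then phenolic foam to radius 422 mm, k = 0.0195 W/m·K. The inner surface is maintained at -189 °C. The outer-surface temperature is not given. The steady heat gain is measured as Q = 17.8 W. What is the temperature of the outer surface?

T_out = 23.2 °C

Sum the resistances:
  R_copper = (1/0.162 − 1/0.189)/(4πk) = 0.8818/(4π·355) = 1.977×10^-4 K/W
  R_phenolic foam = (1/0.189 − 1/0.422)/(4πk) = 2.921/(4π·0.0195) = 11.92 K/W
ΣR = 11.92 K/W
ΔT = Q·ΣR = 17.8 × 11.92 = 212.2 K
Heat flows inward, so T_out = T_in + ΔT = -189 + 212.2 = 23.2 °C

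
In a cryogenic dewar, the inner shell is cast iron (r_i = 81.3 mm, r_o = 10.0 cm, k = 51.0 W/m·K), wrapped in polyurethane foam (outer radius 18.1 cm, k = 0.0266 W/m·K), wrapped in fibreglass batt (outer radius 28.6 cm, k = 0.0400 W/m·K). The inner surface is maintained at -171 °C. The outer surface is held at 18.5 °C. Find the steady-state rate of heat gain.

Treat each layer as a resistance in series:
  R_cast iron = (1/0.0813 − 1/0.100)/(4πk) = 2.300/(4π·51.0) = 0.003589 K/W
  R_polyurethane foam = (1/0.100 − 1/0.181)/(4πk) = 4.475/(4π·0.0266) = 13.39 K/W
  R_fibreglass batt = (1/0.181 − 1/0.286)/(4πk) = 2.028/(4π·0.0400) = 4.035 K/W
ΣR = 0.003589 + 13.39 + 4.035 = 17.43 K/W
Q = ΔT/ΣR = (-171 °C − 18.5 °C)/17.43 = -10.9 W
(Negative Q ⇒ heat flows inward; heat gain = 10.9 W.)

Q = 10.9 W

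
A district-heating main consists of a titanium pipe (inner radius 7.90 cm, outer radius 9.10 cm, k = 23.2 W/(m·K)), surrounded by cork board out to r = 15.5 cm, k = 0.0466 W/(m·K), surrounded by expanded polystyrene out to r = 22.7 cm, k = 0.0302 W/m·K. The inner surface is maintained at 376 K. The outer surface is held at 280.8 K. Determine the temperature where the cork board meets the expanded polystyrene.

T = 330.8 K

Series thermal resistances, inner to outer:
  R'_titanium = ln(0.0910/0.0790)/(2πk) = 0.1414/(2π·23.2) = 9.701×10^-4 m·K/W
  R'_cork board = ln(0.155/0.0910)/(2πk) = 0.5326/(2π·0.0466) = 1.819 m·K/W
  R'_expanded polystyrene = ln(0.227/0.155)/(2πk) = 0.3815/(2π·0.0302) = 2.011 m·K/W
ΣR = 9.701×10^-4 + 1.819 + 2.011 = 3.831 m·K/W
Q' = ΔT/ΣR = (376 K − 280.8 K)/3.831 = 24.85 W/m
From the inner boundary to the cork board/expanded polystyrene interface, ΣR_partial = 1.820 m·K/W.
T_interface = T_in − Q'·ΣR_partial = 376 K − (24.85)(1.820) = 330.8 K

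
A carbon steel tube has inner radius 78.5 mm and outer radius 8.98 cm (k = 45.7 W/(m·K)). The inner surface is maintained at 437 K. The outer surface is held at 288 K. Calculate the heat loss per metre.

Q' = 2πk·ΔT/ln(r₂/r₁) = 2π × 45.7 × 149 / ln(0.0898/0.0785) = 3.18×10^5 W/m

Q' = 3.18×10^5 W/m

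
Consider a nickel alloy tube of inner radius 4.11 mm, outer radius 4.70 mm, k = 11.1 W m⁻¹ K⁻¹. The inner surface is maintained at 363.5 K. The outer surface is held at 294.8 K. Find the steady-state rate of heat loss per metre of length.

Q' = 2πk·ΔT/ln(r₂/r₁) = 2π × 11.1 × 68.7 / ln(0.00470/0.00411) = 35700 W/m

Q' = 35.7 kW/m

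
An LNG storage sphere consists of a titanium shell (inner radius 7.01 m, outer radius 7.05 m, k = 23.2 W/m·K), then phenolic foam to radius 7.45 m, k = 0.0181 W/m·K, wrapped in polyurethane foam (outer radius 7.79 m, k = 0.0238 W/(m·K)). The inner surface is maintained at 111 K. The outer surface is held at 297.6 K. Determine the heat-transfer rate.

Treat each layer as a resistance in series:
  R_titanium = (1/7.01 − 1/7.05)/(4πk) = 8.094×10^-4/(4π·23.2) = 2.776×10^-6 K/W
  R_phenolic foam = (1/7.05 − 1/7.45)/(4πk) = 0.007616/(4π·0.0181) = 0.03348 K/W
  R_polyurethane foam = (1/7.45 − 1/7.79)/(4πk) = 0.005858/(4π·0.0238) = 0.01959 K/W
ΣR = 2.776×10^-6 + 0.03348 + 0.01959 = 0.05307 K/W
Q = ΔT/ΣR = (111 K − 297.6 K)/0.05307 = -3520 W
(Negative Q ⇒ heat flows inward; heat gain = 3520 W.)

Q = 3.52 kW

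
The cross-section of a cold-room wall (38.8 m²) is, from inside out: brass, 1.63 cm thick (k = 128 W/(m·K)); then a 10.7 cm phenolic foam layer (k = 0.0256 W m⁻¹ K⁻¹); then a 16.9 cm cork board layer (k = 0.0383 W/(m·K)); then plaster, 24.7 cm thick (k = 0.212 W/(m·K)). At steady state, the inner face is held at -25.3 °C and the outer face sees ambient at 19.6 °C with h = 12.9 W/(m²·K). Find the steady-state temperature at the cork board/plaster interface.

T = 13.9 °C

Series thermal resistances, inner to outer:
  R_brass = L/(kA) = 0.0163/(128·38.8) = 3.282×10^-6 K/W
  R_phenolic foam = L/(kA) = 0.107/(0.0256·38.8) = 0.1077 K/W
  R_cork board = L/(kA) = 0.169/(0.0383·38.8) = 0.1137 K/W
  R_plaster = L/(kA) = 0.247/(0.212·38.8) = 0.03003 K/W
  R_conv,out = 1/(hA) = 1/(12.9·38.8) = 0.001998 K/W
ΣR = 3.282×10^-6 + 0.1077 + 0.1137 + 0.03003 + 0.001998 = 0.2534 K/W
Q = ΔT/ΣR = (-25.3 °C − 19.6 °C)/0.2534 = -177.2 W
From the inner boundary to the cork board/plaster interface, ΣR_partial = 0.2214 K/W.
T_interface = T_in − Q·ΣR_partial = -25.3 °C − (-177.2)(0.2214) = 13.9 °C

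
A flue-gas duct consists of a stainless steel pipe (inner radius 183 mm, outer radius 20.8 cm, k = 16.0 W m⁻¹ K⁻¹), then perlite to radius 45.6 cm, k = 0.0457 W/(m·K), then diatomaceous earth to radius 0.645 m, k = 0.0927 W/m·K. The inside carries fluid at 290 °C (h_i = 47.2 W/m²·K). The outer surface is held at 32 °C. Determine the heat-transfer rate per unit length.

Q' = 77.0 W/m

Treat each layer as a resistance in series:
  R'_conv,in = 1/(2πr h) = 1/(2π·0.183·47.2) = 0.01843 m·K/W
  R'_stainless steel = ln(0.208/0.183)/(2πk) = 0.1281/(2π·16.0) = 0.001274 m·K/W
  R'_perlite = ln(0.456/0.208)/(2πk) = 0.7850/(2π·0.0457) = 2.734 m·K/W
  R'_diatomaceous earth = ln(0.645/0.456)/(2πk) = 0.3468/(2π·0.0927) = 0.5953 m·K/W
ΣR = 0.01843 + 0.001274 + 2.734 + 0.5953 = 3.349 m·K/W
Q' = ΔT/ΣR = (290 °C − 32 °C)/3.349 = 77.0 W/m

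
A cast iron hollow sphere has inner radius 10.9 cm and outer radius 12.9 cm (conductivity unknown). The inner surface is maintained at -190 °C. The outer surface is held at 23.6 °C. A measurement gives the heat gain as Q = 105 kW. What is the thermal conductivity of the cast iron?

k = 55.6 W/m·K

ΣR = ΔT/Q = |-190 − 23.6|/1.05×10^5 = 0.002034 K/W
(1/r₁−1/r₂)/(4πk) = 0.002034 ⇒ k = 1.422/(4π·0.002034) = 55.6 W/m·K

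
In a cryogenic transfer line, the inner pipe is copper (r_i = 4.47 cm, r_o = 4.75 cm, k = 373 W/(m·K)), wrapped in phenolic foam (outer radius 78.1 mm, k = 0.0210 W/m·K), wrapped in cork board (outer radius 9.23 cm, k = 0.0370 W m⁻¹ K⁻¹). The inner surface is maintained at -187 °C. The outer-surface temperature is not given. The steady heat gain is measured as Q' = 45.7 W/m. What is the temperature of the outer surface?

T_out = 18.1 °C

Series resistances:
  R'_copper = ln(0.0475/0.0447)/(2πk) = 0.06076/(2π·373) = 2.592×10^-5 m·K/W
  R'_phenolic foam = ln(0.0781/0.0475)/(2πk) = 0.4973/(2π·0.0210) = 3.769 m·K/W
  R'_cork board = ln(0.0923/0.0781)/(2πk) = 0.1671/(2π·0.0370) = 0.7186 m·K/W
ΣR = 4.487 m·K/W
ΔT = Q'·ΣR = 45.7 × 4.487 = 205.1 K
Heat flows inward, so T_out = T_in + ΔT = -187 + 205.1 = 18.1 °C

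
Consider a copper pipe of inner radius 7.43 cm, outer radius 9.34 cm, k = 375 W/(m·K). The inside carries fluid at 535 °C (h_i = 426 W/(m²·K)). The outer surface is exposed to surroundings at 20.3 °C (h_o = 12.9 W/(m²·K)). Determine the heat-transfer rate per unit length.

Q' = 3750 W/m

Treat each layer as a resistance in series:
  R'_conv,in = 1/(2πr h) = 1/(2π·0.0743·426) = 0.005028 m·K/W
  R'_copper = ln(0.0934/0.0743)/(2πk) = 0.2288/(2π·375) = 9.710×10^-5 m·K/W
  R'_conv,out = 1/(2πr h) = 1/(2π·0.0934·12.9) = 0.1321 m·K/W
ΣR = 0.005028 + 9.710×10^-5 + 0.1321 = 0.1372 m·K/W
Q' = ΔT/ΣR = (535 °C − 20.3 °C)/0.1372 = 3750 W/m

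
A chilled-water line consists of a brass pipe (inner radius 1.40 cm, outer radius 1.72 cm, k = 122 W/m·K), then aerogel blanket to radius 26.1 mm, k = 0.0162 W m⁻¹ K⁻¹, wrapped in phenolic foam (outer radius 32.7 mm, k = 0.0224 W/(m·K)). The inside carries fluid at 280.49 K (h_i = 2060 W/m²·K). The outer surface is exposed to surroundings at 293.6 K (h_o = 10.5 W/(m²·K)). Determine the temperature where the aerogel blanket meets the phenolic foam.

T = 289.2 K

Treat each layer as a resistance in series:
  R'_conv,in = 1/(2πr h) = 1/(2π·0.0140·2060) = 0.005519 m·K/W
  R'_brass = ln(0.0172/0.0140)/(2πk) = 0.2059/(2π·122) = 2.685×10^-4 m·K/W
  R'_aerogel blanket = ln(0.0261/0.0172)/(2πk) = 0.4170/(2π·0.0162) = 4.097 m·K/W
  R'_phenolic foam = ln(0.0327/0.0261)/(2πk) = 0.2254/(2π·0.0224) = 1.602 m·K/W
  R'_conv,out = 1/(2πr h) = 1/(2π·0.0327·10.5) = 0.4635 m·K/W
ΣR = 0.005519 + 2.685×10^-4 + 4.097 + 1.602 + 0.4635 = 6.168 m·K/W
Q' = ΔT/ΣR = (280.49 K − 293.6 K)/6.168 = -2.125 W/m
From the inner boundary to the aerogel blanket/phenolic foam interface, ΣR_partial = 4.103 m·K/W.
T_interface = T_in − Q'·ΣR_partial = 280.49 K − (-2.125)(4.103) = 289.2 K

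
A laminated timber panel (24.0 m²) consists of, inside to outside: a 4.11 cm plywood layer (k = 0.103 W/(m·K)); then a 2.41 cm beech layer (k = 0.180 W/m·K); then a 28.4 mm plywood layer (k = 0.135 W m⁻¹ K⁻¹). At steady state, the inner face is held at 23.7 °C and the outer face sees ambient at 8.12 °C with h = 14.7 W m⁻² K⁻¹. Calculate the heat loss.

Resistance network (inner→outer):
  R_plywood = L/(kA) = 0.0411/(0.103·24.0) = 0.01663 K/W
  R_beech = L/(kA) = 0.0241/(0.180·24.0) = 0.005579 K/W
  R_plywood = L/(kA) = 0.0284/(0.135·24.0) = 0.008765 K/W
  R_conv,out = 1/(hA) = 1/(14.7·24.0) = 0.002834 K/W
ΣR = 0.01663 + 0.005579 + 0.008765 + 0.002834 = 0.03381 K/W
Q = ΔT/ΣR = (23.7 °C − 8.12 °C)/0.03381 = 461 W

Q = 461 W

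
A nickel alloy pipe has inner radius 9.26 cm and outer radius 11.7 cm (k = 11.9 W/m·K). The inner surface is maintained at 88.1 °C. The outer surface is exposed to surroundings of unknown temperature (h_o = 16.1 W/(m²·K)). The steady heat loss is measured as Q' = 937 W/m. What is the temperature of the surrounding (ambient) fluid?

T_out = 6.00 °C

Series resistances:
  R'_nickel alloy = ln(0.117/0.0926)/(2πk) = 0.2339/(2π·11.9) = 0.003128 m·K/W
  R'_conv,out = 1/(2πr h) = 1/(2π·0.117·16.1) = 0.08449 m·K/W
ΣR = 0.08762 m·K/W
ΔT = Q'·ΣR = 937 × 0.08762 = 82.10 K
Heat flows outward, so T_out = T_in − ΔT = 88.1 − 82.10 = 6.00 °C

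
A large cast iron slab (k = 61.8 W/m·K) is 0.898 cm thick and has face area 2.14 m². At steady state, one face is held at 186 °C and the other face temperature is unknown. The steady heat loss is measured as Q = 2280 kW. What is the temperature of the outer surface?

Sum the resistances:
  R_cast iron = L/(kA) = 0.00898/(61.8·2.14) = 6.790×10^-5 K/W
ΣR = 6.790×10^-5 K/W
ΔT = Q·ΣR = 2.28×10^6 × 6.790×10^-5 = 154.8 K
Heat flows outward, so T_out = T_in − ΔT = 186 − 154.8 = 31.2 °C

T_out = 31.2 °C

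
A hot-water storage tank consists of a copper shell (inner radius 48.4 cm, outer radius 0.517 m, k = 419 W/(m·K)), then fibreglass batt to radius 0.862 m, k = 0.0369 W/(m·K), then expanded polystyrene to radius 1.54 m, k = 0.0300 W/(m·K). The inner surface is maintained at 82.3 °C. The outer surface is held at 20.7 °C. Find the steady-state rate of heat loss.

Series thermal resistances, inner to outer:
  R_copper = (1/0.484 − 1/0.517)/(4πk) = 0.1319/(4π·419) = 2.505×10^-5 K/W
  R_fibreglass batt = (1/0.517 − 1/0.862)/(4πk) = 0.7741/(4π·0.0369) = 1.669 K/W
  R_expanded polystyrene = (1/0.862 − 1/1.54)/(4πk) = 0.5107/(4π·0.0300) = 1.355 K/W
ΣR = 2.505×10^-5 + 1.669 + 1.355 = 3.024 K/W
Q = ΔT/ΣR = (82.3 °C − 20.7 °C)/3.024 = 20.4 W

Q = 20.4 W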